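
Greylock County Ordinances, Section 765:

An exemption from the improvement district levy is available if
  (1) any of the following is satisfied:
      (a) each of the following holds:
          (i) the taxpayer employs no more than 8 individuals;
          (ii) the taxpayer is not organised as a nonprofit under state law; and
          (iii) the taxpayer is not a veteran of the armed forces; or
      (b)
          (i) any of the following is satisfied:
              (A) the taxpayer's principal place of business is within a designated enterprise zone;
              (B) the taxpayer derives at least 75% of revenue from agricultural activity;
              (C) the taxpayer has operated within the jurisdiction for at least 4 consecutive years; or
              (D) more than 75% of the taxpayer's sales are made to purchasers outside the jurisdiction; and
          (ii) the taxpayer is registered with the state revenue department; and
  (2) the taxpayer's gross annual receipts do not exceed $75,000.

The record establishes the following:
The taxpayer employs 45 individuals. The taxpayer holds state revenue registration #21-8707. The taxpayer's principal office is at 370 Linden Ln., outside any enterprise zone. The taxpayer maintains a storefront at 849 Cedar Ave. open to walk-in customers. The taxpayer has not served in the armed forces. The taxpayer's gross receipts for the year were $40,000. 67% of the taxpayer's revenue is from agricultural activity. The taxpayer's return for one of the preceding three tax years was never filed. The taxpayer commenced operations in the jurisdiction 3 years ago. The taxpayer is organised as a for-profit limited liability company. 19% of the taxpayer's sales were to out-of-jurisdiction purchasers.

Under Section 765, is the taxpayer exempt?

(i) ≤ 8 employees — not satisfied.
(ii) not (nonprofit) — holds.
(iii) not (veteran) — met.
(a) = F AND T AND T = false.
(A) in enterprise zone — fails.
(B) ≥75% agricultural — fails.
(C) ≥ 4 yrs in jurisdiction — not met.
(D) >75% out-of-jur. sales — not satisfied.
So (i) is not satisfied (F OR F OR F OR F).
(ii) state-registered — met.
(b) = F AND T = false.
(1) = F OR F = false.
(2) receipts ≤ $75,000 — satisfied.
Overall: F AND T → false.

No — not exempt.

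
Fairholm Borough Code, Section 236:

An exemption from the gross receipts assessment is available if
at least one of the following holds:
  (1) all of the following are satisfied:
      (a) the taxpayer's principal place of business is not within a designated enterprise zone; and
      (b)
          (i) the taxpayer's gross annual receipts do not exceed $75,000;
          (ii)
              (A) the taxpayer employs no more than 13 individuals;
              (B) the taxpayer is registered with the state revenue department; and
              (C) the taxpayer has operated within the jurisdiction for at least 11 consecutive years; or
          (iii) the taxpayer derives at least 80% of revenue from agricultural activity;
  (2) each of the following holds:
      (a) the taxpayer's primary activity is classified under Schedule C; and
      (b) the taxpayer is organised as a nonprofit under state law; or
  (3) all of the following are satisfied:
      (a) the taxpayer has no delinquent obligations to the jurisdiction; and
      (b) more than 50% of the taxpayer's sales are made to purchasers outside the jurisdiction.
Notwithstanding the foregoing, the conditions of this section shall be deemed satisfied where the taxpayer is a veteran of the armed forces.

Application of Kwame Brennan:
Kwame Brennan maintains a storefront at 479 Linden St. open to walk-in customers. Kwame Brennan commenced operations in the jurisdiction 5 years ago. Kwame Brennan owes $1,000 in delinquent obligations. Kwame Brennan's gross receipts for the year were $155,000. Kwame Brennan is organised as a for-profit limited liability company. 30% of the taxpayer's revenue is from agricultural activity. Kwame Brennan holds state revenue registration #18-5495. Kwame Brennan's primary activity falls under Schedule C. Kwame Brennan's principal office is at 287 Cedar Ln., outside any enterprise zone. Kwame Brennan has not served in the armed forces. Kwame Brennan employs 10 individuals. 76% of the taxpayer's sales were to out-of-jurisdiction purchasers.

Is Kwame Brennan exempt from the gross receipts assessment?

No — not exempt.

(a) not (in enterprise zone) — met.
(i) receipts ≤ $75,000 — fails.
(A) ≤ 13 employees — satisfied.
(B) state-registered — holds.
(C) ≥ 11 yrs in jurisdiction — fails.
(ii) = T AND T AND F = false.
(iii) ≥80% agricultural — not satisfied.
So (b) is not satisfied (F OR F OR F).
So (1) is not satisfied (T AND F).
(a) Schedule C activity — met.
(b) nonprofit — not met.
(2) = T AND F = false.
(a) no delinquency — not met.
(b) >50% out-of-jur. sales — satisfied.
(3): F AND T → false.
So Overall is not satisfied (F OR F OR F).
Exception (veteran) — not satisfied.
Result: main false OR exception false → false.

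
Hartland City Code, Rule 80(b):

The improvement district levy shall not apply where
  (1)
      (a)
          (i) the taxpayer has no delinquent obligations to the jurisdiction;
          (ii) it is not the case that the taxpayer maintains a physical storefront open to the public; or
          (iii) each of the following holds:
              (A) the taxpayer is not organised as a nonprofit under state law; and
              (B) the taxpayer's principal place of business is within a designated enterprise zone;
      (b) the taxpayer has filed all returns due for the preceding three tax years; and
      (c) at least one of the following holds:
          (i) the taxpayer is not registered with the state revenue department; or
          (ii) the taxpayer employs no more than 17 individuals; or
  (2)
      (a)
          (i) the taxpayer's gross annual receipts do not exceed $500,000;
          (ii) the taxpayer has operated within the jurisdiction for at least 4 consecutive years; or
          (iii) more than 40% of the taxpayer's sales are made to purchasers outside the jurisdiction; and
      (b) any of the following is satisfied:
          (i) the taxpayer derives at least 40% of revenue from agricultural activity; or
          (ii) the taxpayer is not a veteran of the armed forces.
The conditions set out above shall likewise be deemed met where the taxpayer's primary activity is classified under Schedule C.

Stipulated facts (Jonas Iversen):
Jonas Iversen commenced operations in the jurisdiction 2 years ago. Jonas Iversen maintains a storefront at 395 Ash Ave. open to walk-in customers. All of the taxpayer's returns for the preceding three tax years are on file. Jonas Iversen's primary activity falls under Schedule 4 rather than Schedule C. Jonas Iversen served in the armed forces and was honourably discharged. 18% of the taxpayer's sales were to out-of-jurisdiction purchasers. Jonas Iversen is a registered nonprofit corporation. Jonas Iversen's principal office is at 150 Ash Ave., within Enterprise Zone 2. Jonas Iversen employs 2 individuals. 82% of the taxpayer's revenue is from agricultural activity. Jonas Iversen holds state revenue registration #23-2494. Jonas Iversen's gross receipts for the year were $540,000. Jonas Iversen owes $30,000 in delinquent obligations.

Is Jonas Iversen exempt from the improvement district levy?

No — not exempt.

(i) no delinquency — fails.
(ii) not (has storefront) — fails.
(A) not (nonprofit) — not met.
(B) in enterprise zone — satisfied.
(iii) = F AND T = false.
(a) = F OR F OR F = false.
(b) returns current — holds.
(i) not (state-registered) — not satisfied.
(ii) ≤ 17 employees — holds.
(c) = F OR T = true.
So (1) is not satisfied (F AND T AND T).
(i) receipts ≤ $500,000 — not met.
(ii) ≥ 4 yrs in jurisdiction — not met.
(iii) >40% out-of-jur. sales — not met.
So (a) is not satisfied (F OR F OR F).
(i) ≥40% agricultural — satisfied.
(ii) not (veteran) — not met.
So (b) is satisfied (T OR F).
(2) = F AND T = false.
Overall = F OR F = false.
Exception (Schedule C activity) — not satisfied.
Result: main false OR exception false → false.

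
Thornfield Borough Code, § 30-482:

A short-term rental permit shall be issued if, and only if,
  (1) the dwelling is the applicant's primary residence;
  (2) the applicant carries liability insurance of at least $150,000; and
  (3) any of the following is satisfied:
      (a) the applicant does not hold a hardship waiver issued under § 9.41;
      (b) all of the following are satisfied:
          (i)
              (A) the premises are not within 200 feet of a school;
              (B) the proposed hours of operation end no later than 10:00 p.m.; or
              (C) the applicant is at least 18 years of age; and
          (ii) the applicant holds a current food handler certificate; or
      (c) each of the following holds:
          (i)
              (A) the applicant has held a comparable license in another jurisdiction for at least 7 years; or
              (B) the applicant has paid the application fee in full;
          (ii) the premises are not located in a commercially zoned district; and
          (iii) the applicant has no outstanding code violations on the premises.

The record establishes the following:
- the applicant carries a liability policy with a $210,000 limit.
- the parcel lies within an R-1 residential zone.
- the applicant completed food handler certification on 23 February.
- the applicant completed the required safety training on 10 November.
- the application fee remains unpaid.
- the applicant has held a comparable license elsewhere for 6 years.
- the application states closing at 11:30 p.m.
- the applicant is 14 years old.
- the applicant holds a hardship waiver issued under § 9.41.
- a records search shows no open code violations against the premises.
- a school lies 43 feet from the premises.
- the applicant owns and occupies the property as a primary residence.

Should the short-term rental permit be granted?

(1) primary residence — met.
(2) insurance ≥ $150,000 — holds.
(a) not (hardship waiver) — not met.
(A) ≥200 ft from school — not satisfied.
(B) closes by 10 p.m. — fails.
(C) age ≥ 18 — not satisfied.
(i) = F OR F OR F = false.
(ii) food handler cert. — met.
So (b) is not satisfied (F AND T).
(A) prior license ≥ 7 yr — fails.
(B) fee paid — not satisfied.
So (i) is not satisfied (F OR F).
(ii) not (commercially zoned) — holds.
(iii) no code violations — holds.
So (c) is not satisfied (F AND T AND T).
(3) = F OR F OR F = false.
So Overall is not satisfied (T AND T AND F).

No — denied.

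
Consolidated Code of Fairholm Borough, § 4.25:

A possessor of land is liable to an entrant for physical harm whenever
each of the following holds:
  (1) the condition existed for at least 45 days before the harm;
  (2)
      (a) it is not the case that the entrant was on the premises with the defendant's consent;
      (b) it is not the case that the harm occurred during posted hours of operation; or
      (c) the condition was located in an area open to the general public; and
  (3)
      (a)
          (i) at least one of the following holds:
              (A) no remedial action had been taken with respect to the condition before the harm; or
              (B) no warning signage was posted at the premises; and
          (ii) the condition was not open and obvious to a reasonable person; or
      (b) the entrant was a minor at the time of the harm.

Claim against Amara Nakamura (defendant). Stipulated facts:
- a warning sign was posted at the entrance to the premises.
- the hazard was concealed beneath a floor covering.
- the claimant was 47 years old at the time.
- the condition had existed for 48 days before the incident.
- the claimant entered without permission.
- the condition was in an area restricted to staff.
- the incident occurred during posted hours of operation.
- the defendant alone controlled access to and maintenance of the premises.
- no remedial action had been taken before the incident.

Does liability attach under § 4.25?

Yes — liable.

(1) condition ≥45 days old — holds.
(a) not (consent to enter) — satisfied.
(b) not (during posted hours) — not met.
(c) public area — not met.
So (2) is satisfied (T OR F OR F).
(A) no remedial action — met.
(B) no signage posted — fails.
So (i) is satisfied (T OR F).
(ii) not open/obvious — satisfied.
(a): T AND T → true.
(b) entrant a minor — fails.
(3): T OR F → true.
So Overall is satisfied (T AND T AND T).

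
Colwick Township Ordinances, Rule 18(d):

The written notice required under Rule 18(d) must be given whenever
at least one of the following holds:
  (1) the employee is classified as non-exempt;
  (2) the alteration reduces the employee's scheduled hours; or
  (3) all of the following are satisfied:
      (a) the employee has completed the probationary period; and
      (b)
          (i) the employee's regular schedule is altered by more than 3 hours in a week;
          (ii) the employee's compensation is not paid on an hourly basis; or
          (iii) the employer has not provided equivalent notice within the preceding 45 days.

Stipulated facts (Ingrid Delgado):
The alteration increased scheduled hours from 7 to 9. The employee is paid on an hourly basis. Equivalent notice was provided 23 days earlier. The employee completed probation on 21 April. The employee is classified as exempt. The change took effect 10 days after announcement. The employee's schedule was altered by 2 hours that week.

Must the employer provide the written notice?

(1) non-exempt — not met.
(2) hours reduced — fails.
(a) past probation — met.
(i) schedule shift > 3h — fails.
(ii) not (hourly-paid) — fails.
(iii) no recent notice — not satisfied.
(b): F OR F OR F → false.
So (3) is not satisfied (T AND F).
Overall = F OR F OR F = false.

No — not required.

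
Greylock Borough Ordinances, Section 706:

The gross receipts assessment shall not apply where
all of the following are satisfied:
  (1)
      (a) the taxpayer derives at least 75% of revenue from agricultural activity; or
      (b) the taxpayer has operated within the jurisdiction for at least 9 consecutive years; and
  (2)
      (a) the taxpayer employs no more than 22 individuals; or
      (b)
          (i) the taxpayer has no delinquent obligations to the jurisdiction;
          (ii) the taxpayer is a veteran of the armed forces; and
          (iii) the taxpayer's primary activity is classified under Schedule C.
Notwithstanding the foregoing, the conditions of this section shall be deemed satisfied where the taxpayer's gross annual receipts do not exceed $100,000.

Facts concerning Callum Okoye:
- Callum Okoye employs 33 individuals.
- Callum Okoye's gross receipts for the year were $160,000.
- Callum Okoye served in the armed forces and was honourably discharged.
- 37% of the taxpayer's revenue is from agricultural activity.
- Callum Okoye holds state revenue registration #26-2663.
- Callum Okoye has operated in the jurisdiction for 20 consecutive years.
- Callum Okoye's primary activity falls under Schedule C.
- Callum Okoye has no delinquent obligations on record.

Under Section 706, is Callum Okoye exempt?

Yes — exempt.

(a) ≥75% agricultural — not satisfied.
(b) ≥ 9 yrs in jurisdiction — satisfied.
So (1) is satisfied (F OR T).
(a) ≤ 22 employees — not satisfied.
(i) no delinquency — satisfied.
(ii) veteran — satisfied.
(iii) Schedule C activity — satisfied.
(b): T AND T AND T → true.
(2): F OR T → true.
Overall: T AND T → true.
Exception (receipts ≤ $100,000) — not satisfied.
Result: main true OR exception false → true.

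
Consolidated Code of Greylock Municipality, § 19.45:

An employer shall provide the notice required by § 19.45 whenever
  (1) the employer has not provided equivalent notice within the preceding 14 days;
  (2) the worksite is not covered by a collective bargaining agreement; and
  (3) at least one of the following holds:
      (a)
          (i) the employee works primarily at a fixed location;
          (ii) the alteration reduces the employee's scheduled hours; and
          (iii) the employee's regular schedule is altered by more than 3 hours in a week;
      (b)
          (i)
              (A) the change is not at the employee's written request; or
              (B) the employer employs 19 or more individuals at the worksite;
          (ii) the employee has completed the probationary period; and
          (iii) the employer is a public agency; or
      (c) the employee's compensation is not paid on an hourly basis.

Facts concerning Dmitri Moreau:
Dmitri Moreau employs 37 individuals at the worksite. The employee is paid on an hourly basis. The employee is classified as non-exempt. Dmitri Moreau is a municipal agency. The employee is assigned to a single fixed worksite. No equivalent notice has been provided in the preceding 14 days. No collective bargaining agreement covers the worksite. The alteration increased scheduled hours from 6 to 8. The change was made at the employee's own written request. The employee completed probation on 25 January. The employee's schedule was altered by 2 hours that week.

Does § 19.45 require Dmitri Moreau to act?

Yes — required.

(1) no recent notice — holds.
(2) no CBA — holds.
(i) fixed location — holds.
(ii) hours reduced — not met.
(iii) schedule shift > 3h — not satisfied.
(a): T AND F AND F → false.
(A) not employee-requested — not met.
(B) ≥ 19 at site — met.
(i): F OR T → true.
(ii) past probation — holds.
(iii) public agency — satisfied.
(b): T AND T AND T → true.
(c) not (hourly-paid) — not met.
(3): F OR T OR F → true.
Overall: T AND T AND T → true.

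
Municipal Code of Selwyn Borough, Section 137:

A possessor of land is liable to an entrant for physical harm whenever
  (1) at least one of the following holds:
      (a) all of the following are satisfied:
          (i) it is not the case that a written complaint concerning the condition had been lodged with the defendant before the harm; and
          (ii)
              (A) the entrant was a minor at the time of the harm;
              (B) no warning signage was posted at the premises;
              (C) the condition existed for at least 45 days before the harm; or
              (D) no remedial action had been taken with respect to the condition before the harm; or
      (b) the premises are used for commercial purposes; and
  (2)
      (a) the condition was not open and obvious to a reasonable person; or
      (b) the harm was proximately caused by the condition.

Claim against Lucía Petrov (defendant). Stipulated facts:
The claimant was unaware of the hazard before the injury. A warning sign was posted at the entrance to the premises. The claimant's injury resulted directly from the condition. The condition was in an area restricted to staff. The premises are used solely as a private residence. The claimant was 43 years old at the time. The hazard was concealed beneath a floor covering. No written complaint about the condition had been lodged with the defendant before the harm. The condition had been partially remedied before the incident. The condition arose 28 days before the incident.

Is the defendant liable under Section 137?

No — not liable.

(i) not (complaint lodged) — holds.
(A) entrant a minor — not satisfied.
(B) no signage posted — fails.
(C) condition ≥45 days old — not satisfied.
(D) no remedial action — not satisfied.
(ii) = F OR F OR F OR F = false.
So (a) is not satisfied (T AND F).
(b) commercial use — not satisfied.
So (1) is not satisfied (F OR F).
(a) not open/obvious — satisfied.
(b) proximate cause — met.
So (2) is satisfied (T OR T).
So Overall is not satisfied (F AND T).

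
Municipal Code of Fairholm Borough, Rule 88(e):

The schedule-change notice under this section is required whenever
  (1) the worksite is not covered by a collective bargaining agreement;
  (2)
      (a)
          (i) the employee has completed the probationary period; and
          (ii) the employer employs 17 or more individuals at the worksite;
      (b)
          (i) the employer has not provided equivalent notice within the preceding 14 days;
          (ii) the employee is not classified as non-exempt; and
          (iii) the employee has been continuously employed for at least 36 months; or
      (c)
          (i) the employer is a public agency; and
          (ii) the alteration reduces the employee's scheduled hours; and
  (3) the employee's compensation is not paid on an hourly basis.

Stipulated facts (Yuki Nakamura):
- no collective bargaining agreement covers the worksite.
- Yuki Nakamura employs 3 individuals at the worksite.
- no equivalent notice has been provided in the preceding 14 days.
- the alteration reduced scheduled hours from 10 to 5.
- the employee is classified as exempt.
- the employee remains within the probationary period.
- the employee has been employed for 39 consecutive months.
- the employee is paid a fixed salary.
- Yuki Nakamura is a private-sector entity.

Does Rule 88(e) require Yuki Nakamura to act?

(1) no CBA — met.
(i) past probation — fails.
(ii) ≥ 17 at site — not satisfied.
(a): F AND F → false.
(i) no recent notice — satisfied.
(ii) not (non-exempt) — holds.
(iii) tenure ≥ 36 mo. — met.
(b) = T AND T AND T = true.
(i) public agency — fails.
(ii) hours reduced — holds.
(c) = F AND T = false.
(2): F OR T OR F → true.
(3) not (hourly-paid) — met.
Overall: T AND T AND T → true.

Yes — required.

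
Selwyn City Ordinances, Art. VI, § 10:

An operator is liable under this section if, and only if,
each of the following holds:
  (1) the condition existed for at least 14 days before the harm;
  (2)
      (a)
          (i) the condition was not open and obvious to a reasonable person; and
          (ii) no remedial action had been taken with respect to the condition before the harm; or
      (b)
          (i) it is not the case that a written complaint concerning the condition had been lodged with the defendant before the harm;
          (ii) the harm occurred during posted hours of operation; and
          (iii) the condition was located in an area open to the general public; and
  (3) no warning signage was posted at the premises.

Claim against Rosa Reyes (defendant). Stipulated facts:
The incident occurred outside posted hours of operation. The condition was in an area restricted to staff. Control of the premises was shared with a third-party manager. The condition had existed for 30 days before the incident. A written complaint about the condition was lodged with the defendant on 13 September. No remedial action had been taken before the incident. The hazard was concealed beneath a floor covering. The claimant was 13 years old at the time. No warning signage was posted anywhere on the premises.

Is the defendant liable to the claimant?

Yes — liable.

(1) condition ≥14 days old — holds.
(i) not open/obvious — met.
(ii) no remedial action — holds.
(a): T AND T → true.
(i) not (complaint lodged) — fails.
(ii) during posted hours — fails.
(iii) public area — fails.
(b): F AND F AND F → false.
(2) = T OR F = true.
(3) no signage posted — met.
Overall = T AND T AND T = true.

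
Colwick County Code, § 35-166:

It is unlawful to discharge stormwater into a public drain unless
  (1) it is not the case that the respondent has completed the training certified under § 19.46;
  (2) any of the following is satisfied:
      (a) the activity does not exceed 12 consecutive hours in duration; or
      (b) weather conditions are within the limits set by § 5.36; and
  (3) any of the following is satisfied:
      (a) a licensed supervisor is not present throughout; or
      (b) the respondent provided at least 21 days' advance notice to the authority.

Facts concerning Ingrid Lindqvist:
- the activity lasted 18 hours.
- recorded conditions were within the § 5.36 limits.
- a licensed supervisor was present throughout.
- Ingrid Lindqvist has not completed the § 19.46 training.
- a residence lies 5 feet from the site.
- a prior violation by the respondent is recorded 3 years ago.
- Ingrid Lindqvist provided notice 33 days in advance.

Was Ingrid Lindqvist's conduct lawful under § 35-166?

Yes — lawful.

(1) not (training certified) — satisfied.
(a) ≤ 12 hrs duration — not satisfied.
(b) weather ok — holds.
(2) = F OR T = true.
(a) not (supervisor present) — not satisfied.
(b) ≥21 days' notice — satisfied.
(3) = F OR T = true.
Overall: T AND T AND T → true.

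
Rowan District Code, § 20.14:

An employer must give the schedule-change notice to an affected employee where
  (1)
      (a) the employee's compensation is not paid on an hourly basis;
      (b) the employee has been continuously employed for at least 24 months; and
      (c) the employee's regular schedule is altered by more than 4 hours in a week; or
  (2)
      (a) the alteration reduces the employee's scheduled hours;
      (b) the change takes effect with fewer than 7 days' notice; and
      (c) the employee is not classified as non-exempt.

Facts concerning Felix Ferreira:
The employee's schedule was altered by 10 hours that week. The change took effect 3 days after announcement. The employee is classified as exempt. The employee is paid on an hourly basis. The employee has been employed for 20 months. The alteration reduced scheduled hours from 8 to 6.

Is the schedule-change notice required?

Yes — required.

(a) not (hourly-paid) — not satisfied.
(b) tenure ≥ 24 mo. — not satisfied.
(c) schedule shift > 4h — satisfied.
(1) = F AND F AND T = false.
(a) hours reduced — holds.
(b) < 7 days' notice — met.
(c) not (non-exempt) — satisfied.
So (2) is satisfied (T AND T AND T).
Overall: F OR T → true.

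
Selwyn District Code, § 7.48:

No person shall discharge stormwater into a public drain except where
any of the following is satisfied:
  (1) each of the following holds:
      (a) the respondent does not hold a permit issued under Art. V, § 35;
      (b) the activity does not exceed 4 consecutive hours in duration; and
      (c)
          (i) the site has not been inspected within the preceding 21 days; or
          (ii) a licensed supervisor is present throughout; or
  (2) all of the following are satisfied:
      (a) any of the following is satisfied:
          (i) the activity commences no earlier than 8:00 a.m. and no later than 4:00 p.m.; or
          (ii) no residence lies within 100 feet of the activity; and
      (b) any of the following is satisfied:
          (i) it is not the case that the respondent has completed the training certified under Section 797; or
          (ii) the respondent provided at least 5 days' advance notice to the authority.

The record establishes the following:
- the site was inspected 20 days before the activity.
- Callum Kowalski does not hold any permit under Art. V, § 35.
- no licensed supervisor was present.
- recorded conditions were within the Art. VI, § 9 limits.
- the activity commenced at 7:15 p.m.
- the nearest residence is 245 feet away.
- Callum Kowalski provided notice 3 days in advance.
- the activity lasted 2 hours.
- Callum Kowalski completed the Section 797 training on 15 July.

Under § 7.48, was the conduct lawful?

(a) not (holds permit) — satisfied.
(b) ≤ 4 hrs duration — met.
(i) not (site inspected) — not satisfied.
(ii) supervisor present — not met.
(c) = F OR F = false.
So (1) is not satisfied (T AND T AND F).
(i) start within hours — fails.
(ii) no residence in 100 ft — met.
(a) = F OR T = true.
(i) not (training certified) — fails.
(ii) ≥5 days' notice — not met.
(b) = F OR F = false.
So (2) is not satisfied (T AND F).
Overall: F OR F → false.

No — unlawful.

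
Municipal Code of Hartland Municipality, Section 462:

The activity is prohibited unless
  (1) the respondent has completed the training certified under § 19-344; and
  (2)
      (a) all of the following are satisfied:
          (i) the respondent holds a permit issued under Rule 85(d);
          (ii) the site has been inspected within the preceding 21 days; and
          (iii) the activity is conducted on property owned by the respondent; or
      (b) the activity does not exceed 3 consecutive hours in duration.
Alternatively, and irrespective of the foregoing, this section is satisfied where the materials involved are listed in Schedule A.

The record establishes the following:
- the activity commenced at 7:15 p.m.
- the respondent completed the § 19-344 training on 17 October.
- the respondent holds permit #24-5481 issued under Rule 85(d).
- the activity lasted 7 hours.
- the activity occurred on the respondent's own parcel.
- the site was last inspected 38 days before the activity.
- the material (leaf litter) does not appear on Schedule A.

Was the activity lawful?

(1) training certified — holds.
(i) holds permit — holds.
(ii) site inspected — not met.
(iii) own property — satisfied.
So (a) is not satisfied (T AND F AND T).
(b) ≤ 3 hrs duration — fails.
(2): F OR F → false.
Overall = T AND F = false.
Exception (Schedule A material) — not satisfied.
Result: main false OR exception false → false.

No — unlawful.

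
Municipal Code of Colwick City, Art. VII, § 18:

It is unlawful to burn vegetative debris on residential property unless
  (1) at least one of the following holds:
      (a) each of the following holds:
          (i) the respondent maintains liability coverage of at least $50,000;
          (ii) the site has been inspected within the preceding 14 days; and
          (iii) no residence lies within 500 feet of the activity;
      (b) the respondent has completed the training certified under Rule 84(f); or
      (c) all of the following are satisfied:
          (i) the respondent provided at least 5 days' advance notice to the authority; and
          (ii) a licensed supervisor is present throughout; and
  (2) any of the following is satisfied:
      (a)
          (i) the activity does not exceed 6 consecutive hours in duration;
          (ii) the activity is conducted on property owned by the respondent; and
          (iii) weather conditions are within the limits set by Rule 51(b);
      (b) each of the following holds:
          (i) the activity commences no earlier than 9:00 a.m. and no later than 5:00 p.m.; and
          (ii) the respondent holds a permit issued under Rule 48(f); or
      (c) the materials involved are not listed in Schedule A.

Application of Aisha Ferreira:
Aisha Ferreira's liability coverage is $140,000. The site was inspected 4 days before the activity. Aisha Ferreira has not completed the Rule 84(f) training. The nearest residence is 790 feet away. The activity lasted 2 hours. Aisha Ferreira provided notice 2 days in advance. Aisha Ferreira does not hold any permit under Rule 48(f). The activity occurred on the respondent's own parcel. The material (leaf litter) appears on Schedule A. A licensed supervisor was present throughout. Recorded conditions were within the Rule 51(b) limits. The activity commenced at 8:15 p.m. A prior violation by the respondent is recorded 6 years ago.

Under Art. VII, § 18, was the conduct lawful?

(i) coverage ≥ $50,000 — met.
(ii) site inspected — met.
(iii) no residence in 500 ft — met.
(a): T AND T AND T → true.
(b) training certified — not met.
(i) ≥5 days' notice — not satisfied.
(ii) supervisor present — holds.
So (c) is not satisfied (F AND T).
So (1) is satisfied (T OR F OR F).
(i) ≤ 6 hrs duration — satisfied.
(ii) own property — satisfied.
(iii) weather ok — met.
(a) = T AND T AND T = true.
(i) start within hours — not met.
(ii) holds permit — not met.
(b): F AND F → false.
(c) not (Schedule A material) — fails.
(2): T OR F OR F → true.
Overall: T AND T → true.

Yes — lawful.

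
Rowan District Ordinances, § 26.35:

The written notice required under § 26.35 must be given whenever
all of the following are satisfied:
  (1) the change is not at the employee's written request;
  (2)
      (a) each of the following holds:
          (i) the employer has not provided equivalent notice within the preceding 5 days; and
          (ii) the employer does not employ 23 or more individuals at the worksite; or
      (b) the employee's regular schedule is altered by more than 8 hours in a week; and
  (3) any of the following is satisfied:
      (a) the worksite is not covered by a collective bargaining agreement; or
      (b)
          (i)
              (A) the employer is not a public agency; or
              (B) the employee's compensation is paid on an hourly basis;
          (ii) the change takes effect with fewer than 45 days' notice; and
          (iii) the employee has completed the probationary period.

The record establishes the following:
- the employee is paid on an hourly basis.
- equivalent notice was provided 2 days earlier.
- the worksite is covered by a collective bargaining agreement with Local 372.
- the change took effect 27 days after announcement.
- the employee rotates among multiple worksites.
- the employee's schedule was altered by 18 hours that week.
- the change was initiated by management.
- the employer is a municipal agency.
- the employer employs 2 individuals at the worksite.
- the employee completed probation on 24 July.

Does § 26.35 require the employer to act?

(1) not employee-requested — holds.
(i) no recent notice — fails.
(ii) not (≥ 23 at site) — holds.
(a): F AND T → false.
(b) schedule shift > 8h — holds.
(2): F OR T → true.
(a) no CBA — not satisfied.
(A) not (public agency) — not met.
(B) hourly-paid — holds.
So (i) is satisfied (F OR T).
(ii) < 45 days' notice — holds.
(iii) past probation — holds.
So (b) is satisfied (T AND T AND T).
(3): F OR T → true.
Overall: T AND T AND T → true.

Yes — required.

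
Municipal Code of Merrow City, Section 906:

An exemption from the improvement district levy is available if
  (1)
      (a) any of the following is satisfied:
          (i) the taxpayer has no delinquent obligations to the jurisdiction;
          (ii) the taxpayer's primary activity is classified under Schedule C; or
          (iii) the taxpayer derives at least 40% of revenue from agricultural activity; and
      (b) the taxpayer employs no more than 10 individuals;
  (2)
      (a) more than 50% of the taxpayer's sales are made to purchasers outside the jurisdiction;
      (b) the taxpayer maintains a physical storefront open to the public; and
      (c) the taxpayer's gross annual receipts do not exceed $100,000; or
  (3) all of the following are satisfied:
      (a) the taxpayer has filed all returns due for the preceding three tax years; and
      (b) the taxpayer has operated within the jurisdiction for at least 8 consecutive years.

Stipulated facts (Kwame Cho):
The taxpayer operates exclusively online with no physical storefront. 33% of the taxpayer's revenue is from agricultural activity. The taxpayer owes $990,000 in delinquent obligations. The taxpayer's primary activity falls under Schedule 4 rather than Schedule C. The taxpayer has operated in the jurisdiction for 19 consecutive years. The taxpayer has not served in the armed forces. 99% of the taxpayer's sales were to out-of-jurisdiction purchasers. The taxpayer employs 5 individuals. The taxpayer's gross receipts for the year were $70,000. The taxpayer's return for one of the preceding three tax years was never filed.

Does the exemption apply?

(i) no delinquency — not satisfied.
(ii) Schedule C activity — not met.
(iii) ≥40% agricultural — fails.
So (a) is not satisfied (F OR F OR F).
(b) ≤ 10 employees — met.
So (1) is not satisfied (F AND T).
(a) >50% out-of-jur. sales — met.
(b) has storefront — fails.
(c) receipts ≤ $100,000 — holds.
(2): T AND F AND T → false.
(a) returns current — fails.
(b) ≥ 8 yrs in jurisdiction — met.
(3): F AND T → false.
So Overall is not satisfied (F OR F OR F).

No — not exempt.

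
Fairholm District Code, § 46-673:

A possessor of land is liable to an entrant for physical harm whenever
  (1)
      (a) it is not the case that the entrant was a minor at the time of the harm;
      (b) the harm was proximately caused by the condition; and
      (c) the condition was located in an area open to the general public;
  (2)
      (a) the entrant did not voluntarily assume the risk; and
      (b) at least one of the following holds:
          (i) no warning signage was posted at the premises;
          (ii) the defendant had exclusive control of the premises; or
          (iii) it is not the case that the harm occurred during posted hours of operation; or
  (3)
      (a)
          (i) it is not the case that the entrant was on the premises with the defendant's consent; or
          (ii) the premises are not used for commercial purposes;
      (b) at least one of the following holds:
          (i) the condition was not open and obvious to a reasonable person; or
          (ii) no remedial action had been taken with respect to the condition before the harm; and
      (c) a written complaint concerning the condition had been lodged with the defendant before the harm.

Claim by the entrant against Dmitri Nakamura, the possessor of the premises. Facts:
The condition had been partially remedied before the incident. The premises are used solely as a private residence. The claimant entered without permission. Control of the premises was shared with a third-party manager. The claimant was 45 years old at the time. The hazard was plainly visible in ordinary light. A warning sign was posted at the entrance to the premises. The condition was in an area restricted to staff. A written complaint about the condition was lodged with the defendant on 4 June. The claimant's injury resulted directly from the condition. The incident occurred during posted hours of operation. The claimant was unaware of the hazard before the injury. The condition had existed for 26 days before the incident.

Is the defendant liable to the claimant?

(a) not (entrant a minor) — satisfied.
(b) proximate cause — holds.
(c) public area — not satisfied.
So (1) is not satisfied (T AND T AND F).
(a) no assumed risk — satisfied.
(i) no signage posted — not satisfied.
(ii) exclusive control — not satisfied.
(iii) not (during posted hours) — not met.
So (b) is not satisfied (F OR F OR F).
(2) = T AND F = false.
(i) not (consent to enter) — holds.
(ii) not (commercial use) — holds.
(a) = T OR T = true.
(i) not open/obvious — not satisfied.
(ii) no remedial action — not satisfied.
So (b) is not satisfied (F OR F).
(c) complaint lodged — holds.
(3): T AND F AND T → false.
Overall: F OR F OR F → false.

No — not liable.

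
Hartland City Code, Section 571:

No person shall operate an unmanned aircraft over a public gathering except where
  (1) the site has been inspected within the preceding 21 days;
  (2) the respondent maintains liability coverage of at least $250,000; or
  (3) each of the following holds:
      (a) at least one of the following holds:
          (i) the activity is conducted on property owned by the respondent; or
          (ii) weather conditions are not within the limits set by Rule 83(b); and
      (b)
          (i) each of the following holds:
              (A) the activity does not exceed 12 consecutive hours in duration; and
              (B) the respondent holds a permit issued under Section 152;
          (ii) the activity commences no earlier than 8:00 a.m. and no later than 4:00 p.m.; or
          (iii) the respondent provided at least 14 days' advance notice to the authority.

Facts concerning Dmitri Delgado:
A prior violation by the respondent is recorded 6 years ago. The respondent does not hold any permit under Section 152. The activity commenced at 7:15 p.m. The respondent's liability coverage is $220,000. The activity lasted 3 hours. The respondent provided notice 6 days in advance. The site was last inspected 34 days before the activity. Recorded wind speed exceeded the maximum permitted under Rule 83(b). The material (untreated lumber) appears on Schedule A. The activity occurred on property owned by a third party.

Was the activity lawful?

No — unlawful.

(1) site inspected — not met.
(2) coverage ≥ $250,000 — fails.
(i) own property — not satisfied.
(ii) not (weather ok) — satisfied.
(a) = F OR T = true.
(A) ≤ 12 hrs duration — holds.
(B) holds permit — not met.
(i) = T AND F = false.
(ii) start within hours — not met.
(iii) ≥14 days' notice — not satisfied.
So (b) is not satisfied (F OR F OR F).
So (3) is not satisfied (T AND F).
So Overall is not satisfied (F OR F OR F).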